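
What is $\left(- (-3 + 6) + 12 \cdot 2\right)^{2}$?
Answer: $441$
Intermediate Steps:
$\left(- (-3 + 6) + 12 \cdot 2\right)^{2} = \left(\left(-1\right) 3 + 24\right)^{2} = \left(-3 + 24\right)^{2} = 21^{2} = 441$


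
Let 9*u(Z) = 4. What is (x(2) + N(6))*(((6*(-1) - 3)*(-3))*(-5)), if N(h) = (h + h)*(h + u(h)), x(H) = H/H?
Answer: -10575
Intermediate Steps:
x(H) = 1
u(Z) = 4/9 (u(Z) = (1/9)*4 = 4/9)
N(h) = 2*h*(4/9 + h) (N(h) = (h + h)*(h + 4/9) = (2*h)*(4/9 + h) = 2*h*(4/9 + h))
(x(2) + N(6))*(((6*(-1) - 3)*(-3))*(-5)) = (1 + (2/9)*6*(4 + 9*6))*(((6*(-1) - 3)*(-3))*(-5)) = (1 + (2/9)*6*(4 + 54))*(((-6 - 3)*(-3))*(-5)) = (1 + (2/9)*6*58)*(-9*(-3)*(-5)) = (1 + 232/3)*(27*(-5)) = (235/3)*(-135) = -10575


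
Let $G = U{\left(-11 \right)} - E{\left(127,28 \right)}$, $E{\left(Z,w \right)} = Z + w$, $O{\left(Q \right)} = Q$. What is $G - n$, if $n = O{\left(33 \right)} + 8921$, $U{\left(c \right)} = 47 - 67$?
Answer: $-9129$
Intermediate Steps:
$U{\left(c \right)} = -20$
$G = -175$ ($G = -20 - \left(127 + 28\right) = -20 - 155 = -175$)
$n = 8954$ ($n = 33 + 8921 = 8954$)
$G - n = -175 - 8954 = -9129$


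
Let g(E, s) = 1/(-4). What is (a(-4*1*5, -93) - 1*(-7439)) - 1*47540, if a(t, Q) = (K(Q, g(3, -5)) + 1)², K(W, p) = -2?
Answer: -40100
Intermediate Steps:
g(E, s) = -¼
a(t, Q) = 1 (a(t, Q) = (-2 + 1)² = (-1)² = 1)
(a(-4*1*5, -93) - 1*(-7439)) - 1*47540 = (1 - 1*(-7439)) - 1*47540 = (1 + 7439) - 47540 = 7440 - 47540 = -40100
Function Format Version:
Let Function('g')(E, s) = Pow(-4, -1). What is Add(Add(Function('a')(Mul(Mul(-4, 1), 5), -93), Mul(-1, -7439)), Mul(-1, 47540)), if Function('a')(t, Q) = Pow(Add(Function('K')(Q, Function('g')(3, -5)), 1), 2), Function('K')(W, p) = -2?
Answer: -40100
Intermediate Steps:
Function('g')(E, s) = Rational(-1, 4)
Function('a')(t, Q) = 1 (Function('a')(t, Q) = Pow(Add(-2, 1), 2) = Pow(-1, 2) = 1)
Add(Add(Function('a')(Mul(Mul(-4, 1), 5), -93), Mul(-1, -7439)), Mul(-1, 47540)) = Add(Add(1, Mul(-1, -7439)), Mul(-1, 47540)) = Add(Add(1, 7439), -47540) = Add(7440, -47540) = -40100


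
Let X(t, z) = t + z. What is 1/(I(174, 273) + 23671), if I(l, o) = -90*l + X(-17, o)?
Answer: 1/8267 ≈ 0.00012096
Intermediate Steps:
I(l, o) = -17 + o - 90*l (I(l, o) = -90*l + (-17 + o) = -17 + o - 90*l)
1/(I(174, 273) + 23671) = 1/((-17 + 273 - 90*174) + 23671) = 1/((-17 + 273 - 15660) + 23671) = 1/(-15404 + 23671) = 1/8267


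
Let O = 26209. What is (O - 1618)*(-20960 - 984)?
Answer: -539624904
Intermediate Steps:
(O - 1618)*(-20960 - 984) = (26209 - 1618)*(-20960 - 984) = 24591*(-21944) = -539624904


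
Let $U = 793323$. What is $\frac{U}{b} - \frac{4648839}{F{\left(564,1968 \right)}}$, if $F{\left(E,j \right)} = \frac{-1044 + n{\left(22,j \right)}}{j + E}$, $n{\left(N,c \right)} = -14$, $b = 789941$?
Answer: $\frac{4649143016747601}{417878789} \approx 1.1126 \cdot 10^{7}$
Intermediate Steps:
$F{\left(E,j \right)} = - \frac{1058}{E + j}$ ($F{\left(E,j \right)} = \frac{-1044 - 14}{j + E} = - \frac{1058}{E + j}$)
$\frac{U}{b} - \frac{4648839}{F{\left(564,1968 \right)}} = \frac{793323}{789941} - \frac{4648839}{\left(-1058\right) \frac{1}{564 + 1968}} = 793323 \cdot \frac{1}{789941} - \frac{4648839}{\left(-1058\right) \frac{1}{2532}} = \frac{793323}{789941} - \frac{4648839}{\left(-1058\right) \frac{1}{2532}} = \frac{793323}{789941} - \frac{4648839}{- \frac{529}{1266}} = \frac{793323}{789941} - - \frac{5885430174}{529} = \frac{793323}{789941} + \frac{5885430174}{529} = \frac{4649143016747601}{417878789}$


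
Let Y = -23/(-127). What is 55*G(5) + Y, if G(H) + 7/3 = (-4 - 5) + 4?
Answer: -153601/381 ≈ -403.15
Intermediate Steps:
G(H) = -22/3 (G(H) = -7/3 + ((-4 - 5) + 4) = -7/3 + (-9 + 4) = -7/3 - 5 = -22/3)
Y = 23/127 (Y = -23*(-1/127) = 23/127 ≈ 0.18110)
55*G(5) + Y = 55*(-22/3) + 23/127 = -1210/3 + 23/127 = -153601/381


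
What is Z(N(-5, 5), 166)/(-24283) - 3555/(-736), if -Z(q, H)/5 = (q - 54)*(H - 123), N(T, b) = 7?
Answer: 78888785/17872288 ≈ 4.4140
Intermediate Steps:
Z(q, H) = -5*(-123 + H)*(-54 + q) (Z(q, H) = -5*(q - 54)*(H - 123) = -5*(-54 + q)*(-123 + H) = -5*(-123 + H)*(-54 + q))
Z(N(-5, 5), 166)/(-24283) - 3555/(-736) = (-33210 + 270*166 + 615*7 - 5*166*7)/(-24283) - 3555/(-736) = (-33210 + 44820 + 4305 - 5810)*(-1/24283) - 3555*(-1/736) = 10105*(-1/24283) + 3555/736 = -10105/24283 + 3555/736 = 78888785/17872288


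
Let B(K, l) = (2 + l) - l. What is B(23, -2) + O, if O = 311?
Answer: 313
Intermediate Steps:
B(K, l) = 2
B(23, -2) + O = 2 + 311 = 313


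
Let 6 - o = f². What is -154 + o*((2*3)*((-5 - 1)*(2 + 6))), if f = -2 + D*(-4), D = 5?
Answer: 137510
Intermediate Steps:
f = -22 (f = -2 + 5*(-4) = -2 - 20 = -22)
o = -478 (o = 6 - 1*(-22)² = 6 - 1*484 = 6 - 484 = -478)
-154 + o*((2*3)*((-5 - 1)*(2 + 6))) = -154 - 478*2*3*(-5 - 1)*(2 + 6) = -154 - 2868*(-6*8) = -154 - 2868*(-48) = -154 - 478*(-288) = -154 + 137664 = 137510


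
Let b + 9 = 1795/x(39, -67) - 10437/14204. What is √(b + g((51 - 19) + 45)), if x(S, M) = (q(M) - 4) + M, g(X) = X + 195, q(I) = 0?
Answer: √60255427704285/504242 ≈ 15.394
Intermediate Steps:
g(X) = 195 + X
x(S, M) = -4 + M (x(S, M) = (0 - 4) + M = -4 + M)
b = -35313563/1008484 (b = -9 + (1795/(-4 - 67) - 10437/14204) = -9 + (1795/(-71) - 10437*1/14204) = -9 + (1795*(-1/71) - 10437/14204) = -9 + (-1795/71 - 10437/14204) = -9 - 26237207/1008484 = -35313563/1008484 ≈ -35.016)
√(b + g((51 - 19) + 45)) = √(-35313563/1008484 + (195 + ((51 - 19) + 45))) = √(-35313563/1008484 + (195 + (32 + 45))) = √(-35313563/1008484 + (195 + 77)) = √(-35313563/1008484 + 272) = √(238994085/1008484) = √60255427704285/504242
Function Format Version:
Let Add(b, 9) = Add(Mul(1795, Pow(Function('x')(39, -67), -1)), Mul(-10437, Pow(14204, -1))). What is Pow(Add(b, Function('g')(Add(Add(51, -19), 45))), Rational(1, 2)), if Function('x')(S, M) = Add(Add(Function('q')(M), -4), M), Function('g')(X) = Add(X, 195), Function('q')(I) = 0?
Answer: Mul(Rational(1, 504242), Pow(60255427704285, Rational(1, 2))) ≈ 15.394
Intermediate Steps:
Function('g')(X) = Add(195, X)
Function('x')(S, M) = Add(-4, M) (Function('x')(S, M) = Add(Add(0, -4), M) = Add(-4, M))
b = Rational(-35313563, 1008484) (b = Add(-9, Add(Mul(1795, Pow(Add(-4, -67), -1)), Mul(-10437, Pow(14204, -1)))) = Add(-9, Add(Mul(1795, Pow(-71, -1)), Mul(-10437, Rational(1, 14204)))) = Add(-9, Add(Mul(1795, Rational(-1, 71)), Rational(-10437, 14204))) = Add(-9, Add(Rational(-1795, 71), Rational(-10437, 14204))) = Add(-9, Rational(-26237207, 1008484)) = Rational(-35313563, 1008484) ≈ -35.016)
Pow(Add(b, Function('g')(Add(Add(51, -19), 45))), Rational(1, 2)) = Pow(Add(Rational(-35313563, 1008484), Add(195, Add(Add(51, -19), 45))), Rational(1, 2)) = Pow(Add(Rational(-35313563, 1008484), Add(195, Add(32, 45))), Rational(1, 2)) = Pow(Add(Rational(-35313563, 1008484), Add(195, 77)), Rational(1, 2)) = Pow(Add(Rational(-35313563, 1008484), 272), Rational(1, 2)) = Pow(Rational(238994085, 1008484), Rational(1, 2)) = Mul(Rational(1, 504242), Pow(60255427704285, Rational(1, 2)))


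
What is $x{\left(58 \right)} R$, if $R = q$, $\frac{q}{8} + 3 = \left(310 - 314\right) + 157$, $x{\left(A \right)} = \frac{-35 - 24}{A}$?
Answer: $- \frac{35400}{29} \approx -1220.7$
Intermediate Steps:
$x{\left(A \right)} = - \frac{59}{A}$
$q = 1200$ ($q = -24 + 8 \left(\left(310 - 314\right) + 157\right) = -24 + 8 \left(-4 + 157\right) = -24 + 8 \cdot 153 = -24 + 1224 = 1200$)
$R = 1200$
$x{\left(58 \right)} R = - \frac{59}{58} \cdot 1200 = \left(-59\right) \frac{1}{58} \cdot 1200 = \left(- \frac{59}{58}\right) 1200 = - \frac{35400}{29}$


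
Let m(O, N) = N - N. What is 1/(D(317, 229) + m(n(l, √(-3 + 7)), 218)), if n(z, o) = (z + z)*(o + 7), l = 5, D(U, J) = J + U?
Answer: 1/546 ≈ 0.0018315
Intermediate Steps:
n(z, o) = 2*z*(7 + o) (n(z, o) = (2*z)*(7 + o) = 2*z*(7 + o))
m(O, N) = 0
1/(D(317, 229) + m(n(l, √(-3 + 7)), 218)) = 1/((229 + 317) + 0) = 1/(546 + 0) = 1/546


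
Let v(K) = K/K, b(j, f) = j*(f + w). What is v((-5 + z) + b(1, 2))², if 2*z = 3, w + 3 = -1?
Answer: 1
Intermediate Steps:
w = -4 (w = -3 - 1 = -4)
b(j, f) = j*(-4 + f) (b(j, f) = j*(f - 4) = j*(-4 + f))
z = 3/2 (z = (½)*3 = 3/2 ≈ 1.5000)
v(K) = 1
v((-5 + z) + b(1, 2))² = 1² = 1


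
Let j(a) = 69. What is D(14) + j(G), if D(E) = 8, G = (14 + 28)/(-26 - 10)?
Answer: 77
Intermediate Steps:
G = -7/6 (G = 42/(-36) = 42*(-1/36) = -7/6 ≈ -1.1667)
D(14) + j(G) = 8 + 69 = 77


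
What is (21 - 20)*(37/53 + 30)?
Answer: 1627/53 ≈ 30.698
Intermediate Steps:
(21 - 20)*(37/53 + 30) = 1*(37*(1/53) + 30) = 1*(37/53 + 30) = 1*(1627/53) = 1627/53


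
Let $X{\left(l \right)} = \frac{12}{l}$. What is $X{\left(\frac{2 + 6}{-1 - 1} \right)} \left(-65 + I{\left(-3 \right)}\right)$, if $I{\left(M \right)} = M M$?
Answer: $168$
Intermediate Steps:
$I{\left(M \right)} = M^{2}$
$X{\left(\frac{2 + 6}{-1 - 1} \right)} \left(-65 + I{\left(-3 \right)}\right) = \frac{12}{\left(2 + 6\right) \frac{1}{-1 - 1}} \left(-65 + \left(-3\right)^{2}\right) = \frac{12}{8 \frac{1}{-2}} \left(-65 + 9\right) = \frac{12}{8 \left(- \frac{1}{2}\right)} \left(-56\right) = \frac{12}{-4} \left(-56\right) = 12 \left(- \frac{1}{4}\right) \left(-56\right) = \left(-3\right) \left(-56\right) = 168$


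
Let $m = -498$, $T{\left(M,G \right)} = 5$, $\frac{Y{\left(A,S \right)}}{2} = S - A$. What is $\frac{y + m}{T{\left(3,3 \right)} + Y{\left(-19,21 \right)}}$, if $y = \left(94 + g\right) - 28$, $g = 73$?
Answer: $- \frac{359}{85} \approx -4.2235$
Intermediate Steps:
$Y{\left(A,S \right)} = - 2 A + 2 S$ ($Y{\left(A,S \right)} = 2 \left(S - A\right) = - 2 A + 2 S$)
$y = 139$ ($y = \left(94 + 73\right) - 28 = 167 - 28 = 139$)
$\frac{y + m}{T{\left(3,3 \right)} + Y{\left(-19,21 \right)}} = \frac{139 - 498}{5 + \left(\left(-2\right) \left(-19\right) + 2 \cdot 21\right)} = - \frac{359}{5 + \left(38 + 42\right)} = - \frac{359}{5 + 80} = - \frac{359}{85}$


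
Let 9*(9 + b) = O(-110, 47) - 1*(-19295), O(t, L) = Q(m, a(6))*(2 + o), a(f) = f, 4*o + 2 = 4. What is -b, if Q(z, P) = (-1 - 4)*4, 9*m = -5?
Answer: -6388/3 ≈ -2129.3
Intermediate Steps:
o = ½ (o = -½ + (¼)*4 = -½ + 1 = ½ ≈ 0.50000)
m = -5/9 (m = (⅑)*(-5) = -5/9 ≈ -0.55556)
Q(z, P) = -20 (Q(z, P) = -5*4 = -20)
O(t, L) = -50 (O(t, L) = -20*(2 + ½) = -20*5/2 = -50)
b = 6388/3 (b = -9 + (-50 - 1*(-19295))/9 = -9 + (-50 + 19295)/9 = -9 + (⅑)*19245 = -9 + 6415/3 = 6388/3 ≈ 2129.3)
-b = -1*6388/3 = -6388/3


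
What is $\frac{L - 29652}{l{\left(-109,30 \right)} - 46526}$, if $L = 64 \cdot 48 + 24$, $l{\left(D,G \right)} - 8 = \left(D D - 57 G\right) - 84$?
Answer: $\frac{26556}{36431} \approx 0.72894$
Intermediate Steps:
$l{\left(D,G \right)} = -76 + D^{2} - 57 G$ ($l{\left(D,G \right)} = 8 - \left(84 + 57 G - D D\right) = 8 - \left(84 - D^{2} + 57 G\right) = -76 + D^{2} - 57 G$)
$L = 3096$ ($L = 3072 + 24 = 3096$)
$\frac{L - 29652}{l{\left(-109,30 \right)} - 46526} = \frac{3096 - 29652}{\left(-76 + \left(-109\right)^{2} - 1710\right) - 46526} = - \frac{26556}{\left(-76 + 11881 - 1710\right) - 46526} = - \frac{26556}{10095 - 46526} = - \frac{26556}{-36431} = \left(-26556\right) \left(- \frac{1}{36431}\right) = \frac{26556}{36431}$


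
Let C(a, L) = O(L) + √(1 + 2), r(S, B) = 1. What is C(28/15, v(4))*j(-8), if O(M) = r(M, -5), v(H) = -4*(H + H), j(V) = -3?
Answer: -3 - 3*√3 ≈ -8.1962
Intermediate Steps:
v(H) = -8*H
O(M) = 1
C(a, L) = 1 + √3 (C(a, L) = 1 + √(1 + 2) = 1 + √3)
C(28/15, v(4))*j(-8) = (1 + √3)*(-3) = -3 - 3*√3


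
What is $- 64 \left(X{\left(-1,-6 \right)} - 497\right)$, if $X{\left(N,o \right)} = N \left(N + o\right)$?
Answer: $31360$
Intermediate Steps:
$- 64 \left(X{\left(-1,-6 \right)} - 497\right) = - 64 \left(- (-1 - 6) - 497\right) = - 64 \left(\left(-1\right) \left(-7\right) - 497\right) = - 64 \left(7 - 497\right) = \left(-64\right) \left(-490\right) = 31360$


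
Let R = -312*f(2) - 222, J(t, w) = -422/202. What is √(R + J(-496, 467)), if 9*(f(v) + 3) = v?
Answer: √58994403/303 ≈ 25.349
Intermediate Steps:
f(v) = -3 + v/9
J(t, w) = -211/101 (J(t, w) = -422*1/202 = -211/101)
R = 1934/3 (R = -312*(-3 + (⅑)*2) - 222 = -312*(-3 + 2/9) - 222 = -312*(-25/9) - 222 = 2600/3 - 222 = 1934/3 ≈ 644.67)
√(R + J(-496, 467)) = √(1934/3 - 211/101) = √(194701/303) = √58994403/303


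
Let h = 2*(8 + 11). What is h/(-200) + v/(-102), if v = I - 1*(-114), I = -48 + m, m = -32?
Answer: -157/300 ≈ -0.52333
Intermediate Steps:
h = 38 (h = 2*19 = 38)
I = -80 (I = -48 - 32 = -80)
v = 34 (v = -80 - 1*(-114) = -80 + 114 = 34)
h/(-200) + v/(-102) = 38/(-200) + 34/(-102) = 38*(-1/200) + 34*(-1/102) = -19/100 - ⅓ = -157/300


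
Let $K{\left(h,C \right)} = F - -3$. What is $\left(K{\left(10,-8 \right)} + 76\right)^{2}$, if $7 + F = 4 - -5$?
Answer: $6561$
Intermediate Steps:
$F = 2$ ($F = -7 + \left(4 - -5\right) = -7 + \left(4 + 5\right) = -7 + 9 = 2$)
$K{\left(h,C \right)} = 5$ ($K{\left(h,C \right)} = 2 - -3 = 2 + 3 = 5$)
$\left(K{\left(10,-8 \right)} + 76\right)^{2} = \left(5 + 76\right)^{2} = 81^{2} = 6561$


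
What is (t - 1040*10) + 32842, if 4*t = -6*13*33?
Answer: 43597/2 ≈ 21799.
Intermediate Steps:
t = -1287/2 (t = (-6*13*33)/4 = (-78*33)/4 = (¼)*(-2574) = -1287/2 ≈ -643.50)
(t - 1040*10) + 32842 = (-1287/2 - 1040*10) + 32842 = (-1287/2 - 10400) + 32842 = -22087/2 + 32842 = 43597/2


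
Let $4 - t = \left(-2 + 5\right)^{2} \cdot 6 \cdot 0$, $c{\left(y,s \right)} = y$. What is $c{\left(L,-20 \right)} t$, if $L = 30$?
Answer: $120$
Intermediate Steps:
$t = 4$ ($t = 4 - \left(-2 + 5\right)^{2} \cdot 6 \cdot 0 = 4 - 3^{2} \cdot 6 \cdot 0 = 4 - 9 \cdot 6 \cdot 0 = 4 - 54 \cdot 0 = 4 - 0 = 4 + 0 = 4$)
$c{\left(L,-20 \right)} t = 30 \cdot 4 = 120$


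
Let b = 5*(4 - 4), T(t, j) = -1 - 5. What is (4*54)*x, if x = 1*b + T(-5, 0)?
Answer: -1296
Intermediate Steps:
T(t, j) = -6
b = 0 (b = 5*0 = 0)
x = -6 (x = 1*0 - 6 = 0 - 6 = -6)
(4*54)*x = (4*54)*(-6) = 216*(-6) = -1296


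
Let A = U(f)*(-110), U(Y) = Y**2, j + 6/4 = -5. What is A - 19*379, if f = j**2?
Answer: -1628463/8 ≈ -2.0356e+5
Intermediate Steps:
j = -13/2 (j = -3/2 - 5 = -13/2 ≈ -6.5000)
f = 169/4 (f = (-13/2)**2 = 169/4 ≈ 42.250)
A = -1570855/8 (A = (169/4)**2*(-110) = (28561/16)*(-110) = -1570855/8 ≈ -1.9636e+5)
A - 19*379 = -1570855/8 - 19*379 = -1570855/8 - 7201 = -1628463/8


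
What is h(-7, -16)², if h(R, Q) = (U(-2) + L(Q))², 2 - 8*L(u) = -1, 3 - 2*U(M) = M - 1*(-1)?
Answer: 130321/4096 ≈ 31.817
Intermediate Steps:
U(M) = 1 - M/2 (U(M) = 3/2 - (M - 1*(-1))/2 = 3/2 - (M + 1)/2 = 3/2 - (1 + M)/2 = 3/2 + (-½ - M/2) = 1 - M/2)
L(u) = 3/8 (L(u) = ¼ - ⅛*(-1) = ¼ + ⅛ = 3/8)
h(R, Q) = 361/64 (h(R, Q) = ((1 - ½*(-2)) + 3/8)² = ((1 + 1) + 3/8)² = (2 + 3/8)² = (19/8)² = 361/64)
h(-7, -16)² = (361/64)² = 130321/4096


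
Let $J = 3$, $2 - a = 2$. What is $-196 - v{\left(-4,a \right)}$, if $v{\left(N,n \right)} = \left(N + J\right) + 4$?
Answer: $-199$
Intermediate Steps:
$a = 0$ ($a = 2 - 2 = 0$)
$v{\left(N,n \right)} = 7 + N$ ($v{\left(N,n \right)} = \left(N + 3\right) + 4 = \left(3 + N\right) + 4 = 7 + N$)
$-196 - v{\left(-4,a \right)} = -196 - \left(7 - 4\right) = -196 - 3 = -199$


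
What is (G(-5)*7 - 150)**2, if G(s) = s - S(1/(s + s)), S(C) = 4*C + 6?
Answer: 1256641/25 ≈ 50266.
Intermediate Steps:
S(C) = 6 + 4*C
G(s) = -6 + s - 2/s (G(s) = s - (6 + 4/(s + s)) = s - (6 + 4/((2*s))) = s - (6 + 4*(1/(2*s))) = s - (6 + 2/s) = s + (-6 - 2/s) = -6 + s - 2/s)
(G(-5)*7 - 150)**2 = ((-6 - 5 - 2/(-5))*7 - 150)**2 = ((-6 - 5 - 2*(-1/5))*7 - 150)**2 = ((-6 - 5 + 2/5)*7 - 150)**2 = (-53/5*7 - 150)**2 = (-371/5 - 150)**2 = (-1121/5)**2 = 1256641/25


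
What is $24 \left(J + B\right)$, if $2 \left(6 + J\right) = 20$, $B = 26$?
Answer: $720$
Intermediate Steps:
$J = 4$ ($J = -6 + \frac{1}{2} \cdot 20 = -6 + 10 = 4$)
$24 \left(J + B\right) = 24 \left(4 + 26\right) = 24 \cdot 30 = 720$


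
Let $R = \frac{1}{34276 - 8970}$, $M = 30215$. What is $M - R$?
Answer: $\frac{764620789}{25306} \approx 30215.0$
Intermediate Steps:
$R = \frac{1}{25306} \approx 3.9516 \cdot 10^{-5}$
$M - R = 30215 - \frac{1}{25306} = \frac{764620789}{25306}$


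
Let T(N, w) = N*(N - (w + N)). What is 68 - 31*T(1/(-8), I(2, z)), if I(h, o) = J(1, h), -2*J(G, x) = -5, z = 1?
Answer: 933/16 ≈ 58.313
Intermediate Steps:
J(G, x) = 5/2 (J(G, x) = -1/2*(-5) = 5/2)
I(h, o) = 5/2
T(N, w) = -N*w (T(N, w) = N*(N - (N + w)) = N*(N + (-N - w)) = N*(-w) = -N*w)
68 - 31*T(1/(-8), I(2, z)) = 68 - (-31)*5/((-8)*2) = 68 - (-31)*(-1)*5/(8*2) = 68 - 31*5/16 = 68 - 155/16 = 933/16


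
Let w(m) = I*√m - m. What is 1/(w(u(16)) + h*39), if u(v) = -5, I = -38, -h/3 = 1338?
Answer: I/(19*(-8239*I + 2*√5)) ≈ -6.3881e-6 + 3.4675e-9*I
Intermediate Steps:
h = -4014 (h = -3*1338 = -4014)
w(m) = -m - 38*√m (w(m) = -38*√m - m = -m - 38*√m)
1/(w(u(16)) + h*39) = 1/((-1*(-5) - 38*I*√5) - 4014*39) = 1/((5 - 38*I*√5) - 156546) = 1/(-156541 - 38*I*√5)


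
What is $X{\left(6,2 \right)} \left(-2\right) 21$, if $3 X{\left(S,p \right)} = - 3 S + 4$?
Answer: $196$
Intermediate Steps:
$X{\left(S,p \right)} = \frac{4}{3} - S$ ($X{\left(S,p \right)} = \frac{- 3 S + 4}{3} = \frac{4 - 3 S}{3} = \frac{4}{3} - S$)
$X{\left(6,2 \right)} \left(-2\right) 21 = \left(\frac{4}{3} - 6\right) \left(-2\right) 21 = \left(- \frac{14}{3}\right) \left(-2\right) 21 = \frac{28}{3} \cdot 21 = 196$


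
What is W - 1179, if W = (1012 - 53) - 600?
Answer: -820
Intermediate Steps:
W = 359 (W = 959 - 600 = 359)
W - 1179 = 359 - 1179 = -820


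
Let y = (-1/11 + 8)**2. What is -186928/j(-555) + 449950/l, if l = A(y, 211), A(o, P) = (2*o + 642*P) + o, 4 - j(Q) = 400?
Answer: 257476908946/541649097 ≈ 475.36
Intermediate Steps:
j(Q) = -396 (j(Q) = 4 - 1*400 = 4 - 400 = -396)
y = 7569/121 (y = (-1*1/11 + 8)**2 = (-1/11 + 8)**2 = (87/11)**2 = 7569/121 ≈ 62.554)
A(o, P) = 3*o + 642*P
l = 16413609/121 (l = 3*(7569/121) + 642*211 = 22707/121 + 135462 = 16413609/121 ≈ 1.3565e+5)
-186928/j(-555) + 449950/l = -186928/(-396) + 449950/(16413609/121) = -186928*(-1/396) + 449950*(121/16413609) = 46732/99 + 54443950/16413609 = 257476908946/541649097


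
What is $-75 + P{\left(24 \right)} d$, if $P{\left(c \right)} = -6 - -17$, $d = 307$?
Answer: $3302$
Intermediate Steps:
$P{\left(c \right)} = 11$ ($P{\left(c \right)} = -6 + 17 = 11$)
$-75 + P{\left(24 \right)} d = -75 + 11 \cdot 307 = -75 + 3377 = 3302$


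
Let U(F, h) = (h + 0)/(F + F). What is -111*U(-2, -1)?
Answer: -111/4 ≈ -27.750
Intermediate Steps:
U(F, h) = h/(2*F) (U(F, h) = h/((2*F)) = h*(1/(2*F)) = h/(2*F))
-111*U(-2, -1) = -111*(-1)/(2*(-2)) = -111*(-1)*(-1)/(2*2) = -111*¼ = -111/4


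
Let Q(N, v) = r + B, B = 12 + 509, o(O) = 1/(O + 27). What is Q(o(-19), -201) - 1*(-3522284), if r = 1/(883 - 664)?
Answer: 771494296/219 ≈ 3.5228e+6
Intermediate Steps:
o(O) = 1/(27 + O)
B = 521
r = 1/219 ≈ 0.0045662
Q(N, v) = 114100/219 (Q(N, v) = 1/219 + 521 = 114100/219)
Q(o(-19), -201) - 1*(-3522284) = 114100/219 - 1*(-3522284) = 114100/219 + 3522284 = 771494296/219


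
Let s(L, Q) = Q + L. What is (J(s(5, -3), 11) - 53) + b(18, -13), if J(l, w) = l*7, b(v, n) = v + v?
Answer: -3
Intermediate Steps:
b(v, n) = 2*v
s(L, Q) = L + Q
J(l, w) = 7*l
(J(s(5, -3), 11) - 53) + b(18, -13) = (7*(5 - 3) - 53) + 2*18 = (7*2 - 53) + 36 = (14 - 53) + 36 = -39 + 36 = -3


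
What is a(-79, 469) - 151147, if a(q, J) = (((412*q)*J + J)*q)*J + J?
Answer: 565566432015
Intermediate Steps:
a(q, J) = J + J*q*(J + 412*J*q) (a(q, J) = ((412*J*q + J)*q)*J + J = ((J + 412*J*q)*q)*J + J = (q*(J + 412*J*q))*J + J = J*q*(J + 412*J*q) + J = J + J*q*(J + 412*J*q))
a(-79, 469) - 151147 = 469*(1 + 469*(-79) + 412*469*(-79)**2) - 151147 = 469*(1 - 37051 + 412*469*6241) - 151147 = 469*(1 - 37051 + 1205935948) - 151147 = 469*1205898898 - 151147 = 565566583162 - 151147 = 565566432015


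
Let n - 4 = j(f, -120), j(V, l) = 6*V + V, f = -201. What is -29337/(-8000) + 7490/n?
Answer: -18760189/11224000 ≈ -1.6714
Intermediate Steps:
j(V, l) = 7*V
n = -1403 (n = 4 + 7*(-201) = 4 - 1407 = -1403)
-29337/(-8000) + 7490/n = -29337/(-8000) + 7490/(-1403) = -29337*(-1/8000) + 7490*(-1/1403) = 29337/8000 - 7490/1403 = -18760189/11224000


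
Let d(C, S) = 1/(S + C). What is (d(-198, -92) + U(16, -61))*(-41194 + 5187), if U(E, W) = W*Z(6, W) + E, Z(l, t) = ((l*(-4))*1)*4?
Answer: -61315564153/290 ≈ -2.1143e+8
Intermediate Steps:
d(C, S) = 1/(C + S)
Z(l, t) = -16*l (Z(l, t) = (-4*l*1)*4 = -4*l*4 = -16*l)
U(E, W) = E - 96*W (U(E, W) = W*(-16*6) + E = W*(-96) + E = -96*W + E = E - 96*W)
(d(-198, -92) + U(16, -61))*(-41194 + 5187) = (1/(-198 - 92) + (16 - 96*(-61)))*(-41194 + 5187) = (1/(-290) + (16 + 5856))*(-36007) = (-1/290 + 5872)*(-36007) = (1702879/290)*(-36007) = -61315564153/290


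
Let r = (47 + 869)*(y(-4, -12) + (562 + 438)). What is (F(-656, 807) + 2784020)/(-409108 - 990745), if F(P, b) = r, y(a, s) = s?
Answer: -527004/199979 ≈ -2.6353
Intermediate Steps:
r = 905008 (r = (47 + 869)*(-12 + (562 + 438)) = 916*(-12 + 1000) = 916*988 = 905008)
F(P, b) = 905008
(F(-656, 807) + 2784020)/(-409108 - 990745) = (905008 + 2784020)/(-409108 - 990745) = 3689028/(-1399853) = 3689028*(-1/1399853) = -527004/199979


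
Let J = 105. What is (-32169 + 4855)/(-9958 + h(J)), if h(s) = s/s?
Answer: 27314/9957 ≈ 2.7432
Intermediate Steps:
h(s) = 1
(-32169 + 4855)/(-9958 + h(J)) = (-32169 + 4855)/(-9958 + 1) = -27314/(-9957) = -27314*(-1/9957) = 27314/9957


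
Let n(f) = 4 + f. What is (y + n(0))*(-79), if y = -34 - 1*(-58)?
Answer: -2212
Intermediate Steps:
y = 24 (y = -34 + 58 = 24)
(y + n(0))*(-79) = (24 + (4 + 0))*(-79) = (24 + 4)*(-79) = 28*(-79) = -2212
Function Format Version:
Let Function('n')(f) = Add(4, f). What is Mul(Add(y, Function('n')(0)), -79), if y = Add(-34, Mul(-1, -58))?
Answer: -2212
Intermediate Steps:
y = 24 (y = Add(-34, 58) = 24)
Mul(Add(y, Function('n')(0)), -79) = Mul(Add(24, Add(4, 0)), -79) = Mul(Add(24, 4), -79) = Mul(28, -79) = -2212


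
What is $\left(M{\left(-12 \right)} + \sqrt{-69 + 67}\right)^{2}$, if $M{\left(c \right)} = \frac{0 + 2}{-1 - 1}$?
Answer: $\left(1 - i \sqrt{2}\right)^{2} \approx -1.0 - 2.8284 i$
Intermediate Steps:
$M{\left(c \right)} = -1$ ($M{\left(c \right)} = \frac{2}{-2} = 2 \left(- \frac{1}{2}\right) = -1$)
$\left(M{\left(-12 \right)} + \sqrt{-69 + 67}\right)^{2} = \left(-1 + \sqrt{-69 + 67}\right)^{2} = \left(-1 + \sqrt{-2}\right)^{2} = \left(-1 + i \sqrt{2}\right)^{2}$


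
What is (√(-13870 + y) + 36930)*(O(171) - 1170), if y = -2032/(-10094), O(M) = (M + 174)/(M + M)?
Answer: -820246075/19 - 133265*I*√7210090022/82194 ≈ -4.3171e+7 - 1.3767e+5*I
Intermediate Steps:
O(M) = (174 + M)/(2*M) (O(M) = (174 + M)/((2*M)) = (174 + M)*(1/(2*M)) = (174 + M)/(2*M))
y = 1016/5047 (y = -2032*(-1/10094) = 1016/5047 ≈ 0.20131)
(√(-13870 + y) + 36930)*(O(171) - 1170) = (√(-13870 + 1016/5047) + 36930)*((½)*(174 + 171)/171 - 1170) = (√(-70000874/5047) + 36930)*((½)*(1/171)*345 - 1170) = (I*√7210090022/721 + 36930)*(115/114 - 1170) = (36930 + I*√7210090022/721)*(-133265/114) = -820246075/19 - 133265*I*√7210090022/82194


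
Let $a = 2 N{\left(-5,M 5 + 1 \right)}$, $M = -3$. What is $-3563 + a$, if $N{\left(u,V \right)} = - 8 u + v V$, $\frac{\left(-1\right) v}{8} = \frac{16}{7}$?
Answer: $-2971$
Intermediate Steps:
$v = - \frac{128}{7}$ ($v = - 8 \cdot \frac{16}{7} = - 8 \cdot 16 \cdot \frac{1}{7} = \left(-8\right) \frac{16}{7} = - \frac{128}{7} \approx -18.286$)
$N{\left(u,V \right)} = - 8 u - \frac{128 V}{7}$
$a = 592$ ($a = 2 \left(\left(-8\right) \left(-5\right) - \frac{128 \left(\left(-3\right) 5 + 1\right)}{7}\right) = 2 \left(40 - \frac{128 \left(-15 + 1\right)}{7}\right) = 2 \left(40 - -256\right) = 2 \left(40 + 256\right) = 2 \cdot 296 = 592$)
$-3563 + a = -3563 + 592 = -2971$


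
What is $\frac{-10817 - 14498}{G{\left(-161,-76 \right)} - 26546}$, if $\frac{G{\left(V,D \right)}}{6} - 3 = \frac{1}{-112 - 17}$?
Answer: $\frac{1088545}{1140706} \approx 0.95427$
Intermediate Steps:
$G{\left(V,D \right)} = \frac{772}{43}$ ($G{\left(V,D \right)} = 18 + \frac{6}{-112 - 17} = 18 + \frac{6}{-129} = 18 + 6 \left(- \frac{1}{129}\right) = 18 - \frac{2}{43} = \frac{772}{43}$)
$\frac{-10817 - 14498}{G{\left(-161,-76 \right)} - 26546} = \frac{-10817 - 14498}{\frac{772}{43} - 26546} = - \frac{25315}{- \frac{1140706}{43}} = \left(-25315\right) \left(- \frac{43}{1140706}\right) = \frac{1088545}{1140706}$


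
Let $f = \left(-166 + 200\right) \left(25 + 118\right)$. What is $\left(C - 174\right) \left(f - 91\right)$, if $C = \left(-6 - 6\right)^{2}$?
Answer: $-143130$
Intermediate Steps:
$f = 4862$ ($f = 34 \cdot 143 = 4862$)
$C = 144$ ($C = \left(-12\right)^{2} = 144$)
$\left(C - 174\right) \left(f - 91\right) = \left(144 - 174\right) \left(4862 - 91\right) = \left(-30\right) 4771 = -143130$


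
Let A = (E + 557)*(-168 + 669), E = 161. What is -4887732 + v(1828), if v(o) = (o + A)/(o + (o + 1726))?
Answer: -13152706039/2691 ≈ -4.8877e+6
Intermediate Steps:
A = 359718 (A = (161 + 557)*(-168 + 669) = 718*501 = 359718)
v(o) = (359718 + o)/(1726 + 2*o) (v(o) = (o + 359718)/(o + (o + 1726)) = (359718 + o)/(o + (1726 + o)) = (359718 + o)/(1726 + 2*o))
-4887732 + v(1828) = -4887732 + (359718 + 1828)/(2*(863 + 1828)) = -4887732 + (½)*361546/2691 = -4887732 + (½)*(1/2691)*361546 = -4887732 + 180773/2691 = -13152706039/2691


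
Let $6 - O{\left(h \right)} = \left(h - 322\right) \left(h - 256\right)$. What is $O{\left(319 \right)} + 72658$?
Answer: $72853$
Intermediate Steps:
$O{\left(h \right)} = 6 - \left(-322 + h\right) \left(-256 + h\right)$ ($O{\left(h \right)} = 6 - \left(h - 322\right) \left(h - 256\right) = 6 - \left(-322 + h\right) \left(-256 + h\right)$)
$O{\left(319 \right)} + 72658 = \left(-82426 - 319^{2} + 578 \cdot 319\right) + 72658 = \left(-82426 - 101761 + 184382\right) + 72658 = 195 + 72658 = 72853$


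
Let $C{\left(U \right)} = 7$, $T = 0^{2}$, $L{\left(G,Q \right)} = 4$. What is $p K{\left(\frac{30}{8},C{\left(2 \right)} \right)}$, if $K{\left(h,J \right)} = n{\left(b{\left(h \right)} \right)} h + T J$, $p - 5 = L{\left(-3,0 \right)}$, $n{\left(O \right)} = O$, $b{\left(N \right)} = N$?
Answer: $\frac{2025}{16} \approx 126.56$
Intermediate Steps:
$T = 0$
$p = 9$ ($p = 5 + 4 = 9$)
$K{\left(h,J \right)} = h^{2}$ ($K{\left(h,J \right)} = h h + 0 J = h^{2} + 0 = h^{2}$)
$p K{\left(\frac{30}{8},C{\left(2 \right)} \right)} = 9 \left(\frac{30}{8}\right)^{2} = 9 \left(30 \cdot \frac{1}{8}\right)^{2} = 9 \left(\frac{15}{4}\right)^{2} = 9 \cdot \frac{225}{16} = \frac{2025}{16}$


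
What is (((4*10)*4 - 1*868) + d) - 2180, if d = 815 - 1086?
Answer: -3159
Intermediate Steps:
d = -271
(((4*10)*4 - 1*868) + d) - 2180 = (((4*10)*4 - 1*868) - 271) - 2180 = ((40*4 - 868) - 271) - 2180 = ((160 - 868) - 271) - 2180 = (-708 - 271) - 2180 = -979 - 2180 = -3159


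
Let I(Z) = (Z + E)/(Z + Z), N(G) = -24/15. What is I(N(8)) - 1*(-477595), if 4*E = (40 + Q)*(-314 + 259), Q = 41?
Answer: 30588387/64 ≈ 4.7794e+5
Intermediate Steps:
N(G) = -8/5 (N(G) = -24*1/15 = -8/5)
E = -4455/4 (E = ((40 + 41)*(-314 + 259))/4 = (81*(-55))/4 = (1/4)*(-4455) = -4455/4 ≈ -1113.8)
I(Z) = (-4455/4 + Z)/(2*Z) (I(Z) = (Z - 4455/4)/(Z + Z) = (-4455/4 + Z)/((2*Z)) = (-4455/4 + Z)*(1/(2*Z)) = (-4455/4 + Z)/(2*Z))
I(N(8)) - 1*(-477595) = (-4455 + 4*(-8/5))/(8*(-8/5)) - 1*(-477595) = (1/8)*(-5/8)*(-4455 - 32/5) + 477595 = (1/8)*(-5/8)*(-22307/5) + 477595 = 22307/64 + 477595 = 30588387/64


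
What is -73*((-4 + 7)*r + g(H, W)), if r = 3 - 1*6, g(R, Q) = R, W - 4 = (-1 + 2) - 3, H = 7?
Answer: 146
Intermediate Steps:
W = 2 (W = 4 + ((-1 + 2) - 3) = 4 + (1 - 3) = 4 - 2 = 2)
r = -3 (r = 3 - 6 = -3)
-73*((-4 + 7)*r + g(H, W)) = -73*((-4 + 7)*(-3) + 7) = -73*(3*(-3) + 7) = -73*(-9 + 7) = -73*(-2) = 146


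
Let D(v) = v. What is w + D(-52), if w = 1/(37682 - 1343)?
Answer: -1889627/36339 ≈ -52.000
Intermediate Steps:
w = 1/36339 ≈ 2.7519e-5
w + D(-52) = 1/36339 - 52 = -1889627/36339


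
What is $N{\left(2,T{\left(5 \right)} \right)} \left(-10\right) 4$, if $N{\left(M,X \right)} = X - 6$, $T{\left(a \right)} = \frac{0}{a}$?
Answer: $240$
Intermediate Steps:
$T{\left(a \right)} = 0$
$N{\left(M,X \right)} = -6 + X$ ($N{\left(M,X \right)} = X - 6 = -6 + X$)
$N{\left(2,T{\left(5 \right)} \right)} \left(-10\right) 4 = \left(-6 + 0\right) \left(-10\right) 4 = \left(-6\right) \left(-10\right) 4 = 60 \cdot 4 = 240$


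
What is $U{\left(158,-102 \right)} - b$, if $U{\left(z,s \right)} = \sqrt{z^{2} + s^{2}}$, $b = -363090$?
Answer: $363090 + 2 \sqrt{8842} \approx 3.6328 \cdot 10^{5}$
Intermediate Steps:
$U{\left(z,s \right)} = \sqrt{s^{2} + z^{2}}$
$U{\left(158,-102 \right)} - b = \sqrt{\left(-102\right)^{2} + 158^{2}} - -363090 = \sqrt{10404 + 24964} + 363090 = \sqrt{35368} + 363090 = 2 \sqrt{8842} + 363090 = 363090 + 2 \sqrt{8842}$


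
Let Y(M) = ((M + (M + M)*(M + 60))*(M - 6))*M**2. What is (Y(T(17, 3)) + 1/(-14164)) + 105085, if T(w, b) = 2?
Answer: 1431767939/14164 ≈ 1.0109e+5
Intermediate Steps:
Y(M) = M**2*(-6 + M)*(M + 2*M*(60 + M)) (Y(M) = ((M + (2*M)*(60 + M))*(-6 + M))*M**2 = ((M + 2*M*(60 + M))*(-6 + M))*M**2 = ((-6 + M)*(M + 2*M*(60 + M)))*M**2 = M**2*(-6 + M)*(M + 2*M*(60 + M)))
(Y(T(17, 3)) + 1/(-14164)) + 105085 = (2**3*(-726 + 2*2**2 + 109*2) + 1/(-14164)) + 105085 = (8*(-726 + 2*4 + 218) - 1/14164) + 105085 = (8*(-726 + 8 + 218) - 1/14164) + 105085 = (8*(-500) - 1/14164) + 105085 = (-4000 - 1/14164) + 105085 = -56656001/14164 + 105085 = 1431767939/14164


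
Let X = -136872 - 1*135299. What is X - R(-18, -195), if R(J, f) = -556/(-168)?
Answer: -11431321/42 ≈ -2.7217e+5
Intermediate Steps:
R(J, f) = 139/42 (R(J, f) = -556*(-1/168) = 139/42)
X = -272171 (X = -136872 - 135299 = -272171)
X - R(-18, -195) = -272171 - 1*139/42 = -272171 - 139/42 = -11431321/42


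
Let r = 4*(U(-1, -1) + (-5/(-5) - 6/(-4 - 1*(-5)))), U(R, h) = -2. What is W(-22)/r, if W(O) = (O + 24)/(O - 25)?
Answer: 1/658 ≈ 0.0015198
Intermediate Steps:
W(O) = (24 + O)/(-25 + O)
r = -28 (r = 4*(-2 + (-5/(-5) - 6/(-4 - 1*(-5)))) = 4*(-2 + (-5*(-⅕) - 6/(-4 + 5))) = 4*(-2 + (1 - 6/1)) = 4*(-2 + (1 - 6*1)) = 4*(-2 + (1 - 6)) = 4*(-2 - 5) = 4*(-7) = -28)
W(-22)/r = ((24 - 22)/(-25 - 22))/(-28) = (2/(-47))*(-1/28) = -1/47*2*(-1/28) = -2/47*(-1/28) = 1/658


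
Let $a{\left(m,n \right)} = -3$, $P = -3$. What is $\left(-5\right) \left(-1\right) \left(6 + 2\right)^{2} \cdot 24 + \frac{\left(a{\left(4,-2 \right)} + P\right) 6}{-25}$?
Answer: $\frac{192036}{25} \approx 7681.4$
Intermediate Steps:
$\left(-5\right) \left(-1\right) \left(6 + 2\right)^{2} \cdot 24 + \frac{\left(a{\left(4,-2 \right)} + P\right) 6}{-25} = \left(-5\right) \left(-1\right) \left(6 + 2\right)^{2} \cdot 24 + \frac{\left(-3 - 3\right) 6}{-25} = 5 \cdot 8^{2} \cdot 24 + \left(-6\right) 6 \left(- \frac{1}{25}\right) = 5 \cdot 64 \cdot 24 - - \frac{36}{25} = 320 \cdot 24 + \frac{36}{25} = 7680 + \frac{36}{25} = \frac{192036}{25}$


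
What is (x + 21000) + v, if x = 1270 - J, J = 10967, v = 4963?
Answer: 16266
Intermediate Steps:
x = -9697 (x = 1270 - 1*10967 = 1270 - 10967 = -9697)
(x + 21000) + v = (-9697 + 21000) + 4963 = 11303 + 4963 = 16266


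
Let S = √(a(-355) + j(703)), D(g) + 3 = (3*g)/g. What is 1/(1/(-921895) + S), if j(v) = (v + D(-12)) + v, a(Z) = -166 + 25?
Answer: 921895/1075111344646624 + 849890391025*√1265/1075111344646624 ≈ 0.028116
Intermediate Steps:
D(g) = 0 (D(g) = -3 + (3*g)/g = -3 + 3 = 0)
a(Z) = -141
j(v) = 2*v (j(v) = (v + 0) + v = v + v = 2*v)
S = √1265 (S = √(-141 + 2*703) = √(-141 + 1406) = √1265 ≈ 35.567)
1/(1/(-921895) + S) = 1/(1/(-921895) + √1265) = 1/(-1/921895 + √1265)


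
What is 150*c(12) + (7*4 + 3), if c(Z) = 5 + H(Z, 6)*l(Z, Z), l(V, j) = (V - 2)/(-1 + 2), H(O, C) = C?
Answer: 9781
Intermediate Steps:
l(V, j) = -2 + V (l(V, j) = (-2 + V)/1 = (-2 + V)*1 = -2 + V)
c(Z) = -7 + 6*Z (c(Z) = 5 + 6*(-2 + Z) = 5 + (-12 + 6*Z) = -7 + 6*Z)
150*c(12) + (7*4 + 3) = 150*(-7 + 6*12) + (7*4 + 3) = 150*(-7 + 72) + (28 + 3) = 150*65 + 31 = 9750 + 31 = 9781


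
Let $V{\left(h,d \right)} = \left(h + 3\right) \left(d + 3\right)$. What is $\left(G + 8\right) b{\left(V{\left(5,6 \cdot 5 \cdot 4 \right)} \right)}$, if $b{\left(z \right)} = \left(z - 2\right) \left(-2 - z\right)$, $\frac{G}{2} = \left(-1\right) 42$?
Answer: $73587152$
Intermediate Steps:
$G = -84$ ($G = 2 \left(\left(-1\right) 42\right) = 2 \left(-42\right) = -84$)
$V{\left(h,d \right)} = \left(3 + d\right) \left(3 + h\right)$ ($V{\left(h,d \right)} = \left(3 + h\right) \left(3 + d\right) = \left(3 + d\right) \left(3 + h\right)$)
$b{\left(z \right)} = \left(-2 + z\right) \left(-2 - z\right)$
$\left(G + 8\right) b{\left(V{\left(5,6 \cdot 5 \cdot 4 \right)} \right)} = \left(-84 + 8\right) \left(4 - \left(9 + 3 \cdot 6 \cdot 5 \cdot 4 + 3 \cdot 5 + 6 \cdot 5 \cdot 4 \cdot 5\right)^{2}\right) = - 76 \left(4 - \left(9 + 3 \cdot 30 \cdot 4 + 15 + 30 \cdot 4 \cdot 5\right)^{2}\right) = - 76 \left(4 - \left(9 + 3 \cdot 120 + 15 + 120 \cdot 5\right)^{2}\right) = - 76 \left(4 - \left(9 + 360 + 15 + 600\right)^{2}\right) = - 76 \left(4 - 984^{2}\right) = - 76 \left(4 - 968256\right) = \left(-76\right) \left(-968252\right) = 73587152$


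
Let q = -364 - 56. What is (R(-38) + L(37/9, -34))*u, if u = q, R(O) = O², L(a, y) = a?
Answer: -1824620/3 ≈ -6.0821e+5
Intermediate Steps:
q = -420
u = -420
(R(-38) + L(37/9, -34))*u = ((-38)² + 37/9)*(-420) = (1444 + 37*(⅑))*(-420) = (1444 + 37/9)*(-420) = (13033/9)*(-420) = -1824620/3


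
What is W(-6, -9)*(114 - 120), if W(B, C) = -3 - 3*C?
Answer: -144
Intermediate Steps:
W(-6, -9)*(114 - 120) = (-3 - 3*(-9))*(114 - 120) = (-3 + 27)*(-6) = 24*(-6) = -144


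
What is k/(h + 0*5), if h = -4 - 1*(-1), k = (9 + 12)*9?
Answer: -63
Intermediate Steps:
k = 189 (k = 21*9 = 189)
h = -3 (h = -4 + 1 = -3)
k/(h + 0*5) = 189/(-3 + 0*5) = 189/(-3 + 0) = 189/(-3) = 189*(-⅓) = -63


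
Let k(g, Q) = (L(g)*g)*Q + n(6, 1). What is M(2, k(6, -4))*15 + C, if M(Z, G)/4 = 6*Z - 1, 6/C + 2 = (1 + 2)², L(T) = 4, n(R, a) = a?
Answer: 4626/7 ≈ 660.86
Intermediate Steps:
C = 6/7 (C = 6/(-2 + (1 + 2)²) = 6/(-2 + 3²) = 6/(-2 + 9) = 6/7 ≈ 0.85714)
k(g, Q) = 1 + 4*Q*g (k(g, Q) = (4*g)*Q + 1 = 4*Q*g + 1 = 1 + 4*Q*g)
M(Z, G) = -4 + 24*Z (M(Z, G) = 4*(6*Z - 1) = 4*(-1 + 6*Z) = -4 + 24*Z)
M(2, k(6, -4))*15 + C = (-4 + 24*2)*15 + 6/7 = (-4 + 48)*15 + 6/7 = 44*15 + 6/7 = 660 + 6/7 = 4626/7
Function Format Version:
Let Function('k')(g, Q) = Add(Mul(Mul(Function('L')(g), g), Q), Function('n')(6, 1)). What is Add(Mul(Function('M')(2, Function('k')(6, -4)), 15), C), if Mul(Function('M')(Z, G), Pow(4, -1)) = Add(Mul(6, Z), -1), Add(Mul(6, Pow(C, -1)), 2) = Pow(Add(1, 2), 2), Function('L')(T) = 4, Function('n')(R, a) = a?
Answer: Rational(4626, 7) ≈ 660.86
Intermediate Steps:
C = Rational(6, 7) (C = Mul(6, Pow(Add(-2, Pow(Add(1, 2), 2)), -1)) = Mul(6, Pow(Add(-2, Pow(3, 2)), -1)) = Mul(6, Pow(Add(-2, 9), -1)) = Mul(6, Pow(7, -1)) = Mul(6, Rational(1, 7)) = Rational(6, 7) ≈ 0.85714)
Function('k')(g, Q) = Add(1, Mul(4, Q, g)) (Function('k')(g, Q) = Add(Mul(Mul(4, g), Q), 1) = Add(Mul(4, Q, g), 1) = Add(1, Mul(4, Q, g)))
Function('M')(Z, G) = Add(-4, Mul(24, Z)) (Function('M')(Z, G) = Mul(4, Add(Mul(6, Z), -1)) = Mul(4, Add(-1, Mul(6, Z))) = Add(-4, Mul(24, Z)))
Add(Mul(Function('M')(2, Function('k')(6, -4)), 15), C) = Add(Mul(Add(-4, Mul(24, 2)), 15), Rational(6, 7)) = Add(Mul(Add(-4, 48), 15), Rational(6, 7)) = Add(Mul(44, 15), Rational(6, 7)) = Add(660, Rational(6, 7)) = Rational(4626, 7)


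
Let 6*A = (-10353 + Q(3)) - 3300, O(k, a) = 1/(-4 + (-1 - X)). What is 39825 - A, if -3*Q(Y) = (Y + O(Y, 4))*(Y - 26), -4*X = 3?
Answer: 6440836/153 ≈ 42097.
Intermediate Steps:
X = -3/4 (X = -1/4*3 = -3/4 ≈ -0.75000)
O(k, a) = -4/17 (O(k, a) = 1/(-4 + (-1 - 1*(-3/4))) = 1/(-4 + (-1 + 3/4)) = 1/(-4 - 1/4) = 1/(-17/4) = -4/17)
Q(Y) = -(-26 + Y)*(-4/17 + Y)/3 (Q(Y) = -(Y - 4/17)*(Y - 26)/3 = -(-4/17 + Y)*(-26 + Y)/3 = -(-26 + Y)*(-4/17 + Y)/3)
A = -347611/153 (A = ((-10353 + (-104/51 - 1/3*3**2 + (446/51)*3)) - 3300)/6 = ((-10353 + (-104/51 - 1/3*9 + 446/17)) - 3300)/6 = ((-10353 + (-104/51 - 3 + 446/17)) - 3300)/6 = ((-10353 + 1081/51) - 3300)/6 = (-526922/51 - 3300)/6 = (1/6)*(-695222/51) = -347611/153 ≈ -2272.0)
39825 - A = 39825 - 1*(-347611/153) = 39825 + 347611/153 = 6440836/153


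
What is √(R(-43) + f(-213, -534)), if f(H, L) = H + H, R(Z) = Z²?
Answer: √1423 ≈ 37.723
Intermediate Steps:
f(H, L) = 2*H
√(R(-43) + f(-213, -534)) = √((-43)² + 2*(-213)) = √(1849 - 426) = √1423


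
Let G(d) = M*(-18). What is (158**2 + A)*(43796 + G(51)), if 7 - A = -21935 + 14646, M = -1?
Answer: 1413439640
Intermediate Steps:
G(d) = 18 (G(d) = -1*(-18) = 18)
A = 7296 (A = 7 - (-21935 + 14646) = 7 - 1*(-7289) = 7 + 7289 = 7296)
(158**2 + A)*(43796 + G(51)) = (158**2 + 7296)*(43796 + 18) = (24964 + 7296)*43814 = 32260*43814 = 1413439640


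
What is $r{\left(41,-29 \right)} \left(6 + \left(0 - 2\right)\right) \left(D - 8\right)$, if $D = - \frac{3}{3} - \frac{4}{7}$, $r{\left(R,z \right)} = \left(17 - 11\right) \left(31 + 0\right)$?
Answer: $- \frac{49848}{7} \approx -7121.1$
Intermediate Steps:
$r{\left(R,z \right)} = 186$ ($r{\left(R,z \right)} = 6 \cdot 31 = 186$)
$D = - \frac{11}{7}$ ($D = \left(-3\right) \frac{1}{3} - \frac{4}{7} = -1 - \frac{4}{7} = - \frac{11}{7} \approx -1.5714$)
$r{\left(41,-29 \right)} \left(6 + \left(0 - 2\right)\right) \left(D - 8\right) = 186 \left(6 + \left(0 - 2\right)\right) \left(- \frac{11}{7} - 8\right) = 186 \left(6 + \left(0 - 2\right)\right) \left(- \frac{67}{7}\right) = 186 \left(6 - 2\right) \left(- \frac{67}{7}\right) = 186 \cdot 4 \left(- \frac{67}{7}\right) = 186 \left(- \frac{268}{7}\right) = - \frac{49848}{7}$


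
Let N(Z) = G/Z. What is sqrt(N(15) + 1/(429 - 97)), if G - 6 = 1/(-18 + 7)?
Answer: sqrt(11911911)/5478 ≈ 0.63004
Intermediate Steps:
G = 65/11 (G = 6 + 1/(-18 + 7) = 6 + 1/(-11) = 6 - 1/11 = 65/11 ≈ 5.9091)
N(Z) = 65/(11*Z)
sqrt(N(15) + 1/(429 - 97)) = sqrt((65/11)/15 + 1/(429 - 97)) = sqrt((65/11)*(1/15) + 1/332) = sqrt(13/33 + 1/332) = sqrt(4349/10956) = sqrt(11911911)/5478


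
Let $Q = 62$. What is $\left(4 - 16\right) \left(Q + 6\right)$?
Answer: $-816$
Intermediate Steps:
$\left(4 - 16\right) \left(Q + 6\right) = \left(4 - 16\right) \left(62 + 6\right) = \left(-12\right) 68 = -816$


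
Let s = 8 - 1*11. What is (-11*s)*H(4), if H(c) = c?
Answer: 132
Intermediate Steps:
s = -3 (s = 8 - 11 = -3)
(-11*s)*H(4) = -11*(-3)*4 = 33*4 = 132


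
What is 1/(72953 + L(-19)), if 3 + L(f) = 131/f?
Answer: 19/1385919 ≈ 1.3709e-5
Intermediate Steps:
L(f) = -3 + 131/f
1/(72953 + L(-19)) = 1/(72953 + (-3 + 131/(-19))) = 1/(72953 + (-3 + 131*(-1/19))) = 1/(72953 + (-3 - 131/19)) = 1/(72953 - 188/19) = 1/(1385919/19) = 19/1385919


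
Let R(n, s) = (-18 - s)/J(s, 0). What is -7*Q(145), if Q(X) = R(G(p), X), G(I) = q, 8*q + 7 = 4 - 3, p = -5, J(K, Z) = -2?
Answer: -1141/2 ≈ -570.50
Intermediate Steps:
q = -3/4 (q = -7/8 + (4 - 3)/8 = -7/8 + (1/8)*1 = -7/8 + 1/8 = -3/4 ≈ -0.75000)
G(I) = -3/4
R(n, s) = 9 + s/2 (R(n, s) = (-18 - s)/(-2) = (-18 - s)*(-1/2) = 9 + s/2)
Q(X) = 9 + X/2
-7*Q(145) = -7*(9 + (1/2)*145) = -7*(9 + 145/2) = -7*163/2 = -1141/2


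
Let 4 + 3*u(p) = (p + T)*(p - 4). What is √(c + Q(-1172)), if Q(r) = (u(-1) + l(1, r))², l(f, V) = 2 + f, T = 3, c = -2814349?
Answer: 34*I*√21911/3 ≈ 1677.6*I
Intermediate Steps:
u(p) = -4/3 + (-4 + p)*(3 + p)/3 (u(p) = -4/3 + ((p + 3)*(p - 4))/3 = -4/3 + ((3 + p)*(-4 + p))/3 = -4/3 + ((-4 + p)*(3 + p))/3 = -4/3 + (-4 + p)*(3 + p)/3)
Q(r) = 25/9 (Q(r) = ((-16/3 - ⅓*(-1) + (⅓)*(-1)²) + (2 + 1))² = ((-16/3 + ⅓ + (⅓)*1) + 3)² = ((-16/3 + ⅓ + ⅓) + 3)² = (-14/3 + 3)² = (-5/3)² = 25/9)
√(c + Q(-1172)) = √(-2814349 + 25/9) = √(-25329116/9) = 34*I*√21911/3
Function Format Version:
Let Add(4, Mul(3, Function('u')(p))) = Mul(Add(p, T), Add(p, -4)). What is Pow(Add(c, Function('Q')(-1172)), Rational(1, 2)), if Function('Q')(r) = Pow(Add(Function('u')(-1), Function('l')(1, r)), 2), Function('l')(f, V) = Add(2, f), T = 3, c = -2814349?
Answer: Mul(Rational(34, 3), I, Pow(21911, Rational(1, 2))) ≈ Mul(1677.6, I)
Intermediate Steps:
Function('u')(p) = Add(Rational(-4, 3), Mul(Rational(1, 3), Add(-4, p), Add(3, p))) (Function('u')(p) = Add(Rational(-4, 3), Mul(Rational(1, 3), Mul(Add(p, 3), Add(p, -4)))) = Add(Rational(-4, 3), Mul(Rational(1, 3), Mul(Add(3, p), Add(-4, p)))) = Add(Rational(-4, 3), Mul(Rational(1, 3), Mul(Add(-4, p), Add(3, p)))) = Add(Rational(-4, 3), Mul(Rational(1, 3), Add(-4, p), Add(3, p))))
Function('Q')(r) = Rational(25, 9) (Function('Q')(r) = Pow(Add(Add(Rational(-16, 3), Mul(Rational(-1, 3), -1), Mul(Rational(1, 3), Pow(-1, 2))), Add(2, 1)), 2) = Pow(Add(Add(Rational(-16, 3), Rational(1, 3), Mul(Rational(1, 3), 1)), 3), 2) = Pow(Add(Add(Rational(-16, 3), Rational(1, 3), Rational(1, 3)), 3), 2) = Pow(Add(Rational(-14, 3), 3), 2) = Pow(Rational(-5, 3), 2) = Rational(25, 9))
Pow(Add(c, Function('Q')(-1172)), Rational(1, 2)) = Pow(Add(-2814349, Rational(25, 9)), Rational(1, 2)) = Pow(Rational(-25329116, 9), Rational(1, 2)) = Mul(Rational(34, 3), I, Pow(21911, Rational(1, 2)))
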